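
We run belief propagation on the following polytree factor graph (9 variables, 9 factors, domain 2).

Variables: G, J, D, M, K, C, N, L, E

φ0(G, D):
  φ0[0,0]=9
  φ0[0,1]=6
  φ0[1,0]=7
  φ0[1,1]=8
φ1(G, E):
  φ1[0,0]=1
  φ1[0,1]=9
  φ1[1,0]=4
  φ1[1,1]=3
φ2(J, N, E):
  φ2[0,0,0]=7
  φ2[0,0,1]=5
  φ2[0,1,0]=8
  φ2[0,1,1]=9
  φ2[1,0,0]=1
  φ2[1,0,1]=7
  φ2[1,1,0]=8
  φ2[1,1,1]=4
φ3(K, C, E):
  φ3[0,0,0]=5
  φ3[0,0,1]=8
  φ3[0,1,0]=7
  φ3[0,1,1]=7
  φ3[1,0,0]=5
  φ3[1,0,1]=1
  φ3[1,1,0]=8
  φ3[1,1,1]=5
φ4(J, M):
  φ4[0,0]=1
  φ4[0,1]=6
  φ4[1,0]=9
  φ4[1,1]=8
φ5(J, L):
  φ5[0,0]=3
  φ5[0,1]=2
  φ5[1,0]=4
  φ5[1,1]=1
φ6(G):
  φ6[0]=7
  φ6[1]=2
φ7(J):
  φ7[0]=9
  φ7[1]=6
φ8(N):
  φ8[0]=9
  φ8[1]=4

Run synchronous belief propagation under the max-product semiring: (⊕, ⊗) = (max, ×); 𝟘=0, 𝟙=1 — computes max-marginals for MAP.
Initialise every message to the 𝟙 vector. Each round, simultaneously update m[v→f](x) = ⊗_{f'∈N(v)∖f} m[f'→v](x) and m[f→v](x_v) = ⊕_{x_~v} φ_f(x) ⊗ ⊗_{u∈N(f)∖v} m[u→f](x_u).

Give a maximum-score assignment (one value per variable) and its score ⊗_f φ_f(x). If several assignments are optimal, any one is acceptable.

init: all messages = 𝟙 over 2 values
r1 m[φ0→G] = [9, 8]
r1 m[φ0→D] = [9, 8]
r1 m[φ1→G] = [9, 4]
r1 m[φ1→E] = [4, 9]
r1 m[φ2→J] = [9, 8]
r1 m[φ2→N] = [7, 9]
r1 m[φ2→E] = [8, 9]
r1 m[φ3→K] = [8, 8]
r1 m[φ3→C] = [8, 8]
r1 m[φ3→E] = [8, 8]
r1 m[φ4→J] = [6, 9]
r1 m[φ4→M] = [9, 8]
r1 m[φ5→J] = [3, 4]
r1 m[φ5→L] = [4, 2]
r1 m[φ6→G] = [7, 2]
r1 m[φ7→J] = [9, 6]
r1 m[φ8→N] = [9, 4]
r1 m[G→φ0] = [1, 1]
r1 m[G→φ1] = [1, 1]
r1 m[G→φ6] = [1, 1]
r1 m[J→φ2] = [1, 1]
r1 m[J→φ4] = [1, 1]
r1 m[J→φ5] = [1, 1]
r1 m[J→φ7] = [1, 1]
r1 m[D→φ0] = [1, 1]
r1 m[M→φ4] = [1, 1]
r1 m[K→φ3] = [1, 1]
r1 m[C→φ3] = [1, 1]
r1 m[N→φ2] = [1, 1]
r1 m[N→φ8] = [1, 1]
r1 m[L→φ5] = [1, 1]
r1 m[E→φ1] = [1, 1]
r1 m[E→φ2] = [1, 1]
r1 m[E→φ3] = [1, 1]
r2 m[φ0→G] = [9, 8]
r2 m[φ0→D] = [9, 8]
r2 m[φ1→G] = [9, 4]
r2 m[φ1→E] = [4, 9]
r2 m[φ2→J] = [9, 8]
r2 m[φ2→N] = [7, 9]
r2 m[φ2→E] = [8, 9]
r2 m[φ3→K] = [8, 8]
r2 m[φ3→C] = [8, 8]
r2 m[φ3→E] = [8, 8]
r2 m[φ4→J] = [6, 9]
r2 m[φ4→M] = [9, 8]
r2 m[φ5→J] = [3, 4]
r2 m[φ5→L] = [4, 2]
r2 m[φ6→G] = [7, 2]
r2 m[φ7→J] = [9, 6]
r2 m[φ8→N] = [9, 4]
r2 m[G→φ0] = [63, 8]
r2 m[G→φ1] = [63, 16]
r2 m[G→φ6] = [81, 32]
r2 m[J→φ2] = [162, 216]
r2 m[J→φ4] = [243, 192]
r2 m[J→φ5] = [486, 432]
r2 m[J→φ7] = [162, 288]
r2 m[D→φ0] = [1, 1]
r2 m[M→φ4] = [1, 1]
r2 m[K→φ3] = [1, 1]
r2 m[C→φ3] = [1, 1]
r2 m[N→φ2] = [9, 4]
r2 m[N→φ8] = [7, 9]
r2 m[L→φ5] = [1, 1]
r2 m[E→φ1] = [64, 72]
r2 m[E→φ2] = [32, 72]
r2 m[E→φ3] = [32, 81]
r3 m[φ0→G] = [9, 8]
r3 m[φ0→D] = [567, 378]
r3 m[φ1→G] = [648, 256]
r3 m[φ1→E] = [64, 567]
r3 m[φ2→J] = [3240, 4536]
r3 m[φ2→N] = [108864, 104976]
r3 m[φ2→E] = [10206, 13608]
r3 m[φ3→K] = [648, 405]
r3 m[φ3→C] = [648, 567]
r3 m[φ3→E] = [8, 8]
r3 m[φ4→J] = [6, 9]
r3 m[φ4→M] = [1728, 1536]
r3 m[φ5→J] = [3, 4]
r3 m[φ5→L] = [1728, 972]
r3 m[φ6→G] = [7, 2]
r3 m[φ7→J] = [9, 6]
r3 m[φ8→N] = [9, 4]
r3 m[G→φ0] = [63, 8]
r3 m[G→φ1] = [63, 16]
r3 m[G→φ6] = [81, 32]
r3 m[J→φ2] = [162, 216]
r3 m[J→φ4] = [243, 192]
r3 m[J→φ5] = [486, 432]
r3 m[J→φ7] = [162, 288]
r3 m[D→φ0] = [1, 1]
r3 m[M→φ4] = [1, 1]
r3 m[K→φ3] = [1, 1]
r3 m[C→φ3] = [1, 1]
r3 m[N→φ2] = [9, 4]
r3 m[N→φ8] = [7, 9]
r3 m[L→φ5] = [1, 1]
r3 m[E→φ1] = [64, 72]
r3 m[E→φ2] = [32, 72]
r3 m[E→φ3] = [32, 81]
r4 m[φ0→G] = [9, 8]
r4 m[φ0→D] = [567, 378]
r4 m[φ1→G] = [648, 256]
r4 m[φ1→E] = [64, 567]
r4 m[φ2→J] = [3240, 4536]
r4 m[φ2→N] = [108864, 104976]
r4 m[φ2→E] = [10206, 13608]
r4 m[φ3→K] = [648, 405]
r4 m[φ3→C] = [648, 567]
r4 m[φ3→E] = [8, 8]
r4 m[φ4→J] = [6, 9]
r4 m[φ4→M] = [1728, 1536]
r4 m[φ5→J] = [3, 4]
r4 m[φ5→L] = [1728, 972]
r4 m[φ6→G] = [7, 2]
r4 m[φ7→J] = [9, 6]
r4 m[φ8→N] = [9, 4]
r4 m[G→φ0] = [4536, 512]
r4 m[G→φ1] = [63, 16]
r4 m[G→φ6] = [5832, 2048]
r4 m[J→φ2] = [162, 216]
r4 m[J→φ4] = [87480, 108864]
r4 m[J→φ5] = [174960, 244944]
r4 m[J→φ7] = [58320, 163296]
r4 m[D→φ0] = [1, 1]
r4 m[M→φ4] = [1, 1]
r4 m[K→φ3] = [1, 1]
r4 m[C→φ3] = [1, 1]
r4 m[N→φ2] = [9, 4]
r4 m[N→φ8] = [108864, 104976]
r4 m[L→φ5] = [1, 1]
r4 m[E→φ1] = [81648, 108864]
r4 m[E→φ2] = [512, 4536]
r4 m[E→φ3] = [653184, 7715736]
r5 m[φ0→G] = [9, 8]
r5 m[φ0→D] = [40824, 27216]
r5 m[φ1→G] = [979776, 326592]
r5 m[φ1→E] = [64, 567]
r5 m[φ2→J] = [204120, 285768]
r5 m[φ2→N] = [6858432, 6613488]
r5 m[φ2→E] = [10206, 13608]
r5 m[φ3→K] = [61725888, 38578680]
r5 m[φ3→C] = [61725888, 54010152]
r5 m[φ3→E] = [8, 8]
r5 m[φ4→J] = [6, 9]
r5 m[φ4→M] = [979776, 870912]
r5 m[φ5→J] = [3, 4]
r5 m[φ5→L] = [979776, 349920]
r5 m[φ6→G] = [7, 2]
r5 m[φ7→J] = [9, 6]
r5 m[φ8→N] = [9, 4]
r5 m[G→φ0] = [4536, 512]
r5 m[G→φ1] = [63, 16]
r5 m[G→φ6] = [5832, 2048]
r5 m[J→φ2] = [162, 216]
r5 m[J→φ4] = [87480, 108864]
r5 m[J→φ5] = [174960, 244944]
r5 m[J→φ7] = [58320, 163296]
r5 m[D→φ0] = [1, 1]
r5 m[M→φ4] = [1, 1]
r5 m[K→φ3] = [1, 1]
r5 m[C→φ3] = [1, 1]
r5 m[N→φ2] = [9, 4]
r5 m[N→φ8] = [108864, 104976]
r5 m[L→φ5] = [1, 1]
r5 m[E→φ1] = [81648, 108864]
r5 m[E→φ2] = [512, 4536]
r5 m[E→φ3] = [653184, 7715736]
r6 m[φ0→G] = [9, 8]
r6 m[φ0→D] = [40824, 27216]
r6 m[φ1→G] = [979776, 326592]
r6 m[φ1→E] = [64, 567]
r6 m[φ2→J] = [204120, 285768]
r6 m[φ2→N] = [6858432, 6613488]
r6 m[φ2→E] = [10206, 13608]
r6 m[φ3→K] = [61725888, 38578680]
r6 m[φ3→C] = [61725888, 54010152]
r6 m[φ3→E] = [8, 8]
r6 m[φ4→J] = [6, 9]
r6 m[φ4→M] = [979776, 870912]
r6 m[φ5→J] = [3, 4]
r6 m[φ5→L] = [979776, 349920]
r6 m[φ6→G] = [7, 2]
r6 m[φ7→J] = [9, 6]
r6 m[φ8→N] = [9, 4]
r6 m[G→φ0] = [6858432, 653184]
r6 m[G→φ1] = [63, 16]
r6 m[G→φ6] = [8817984, 2612736]
r6 m[J→φ2] = [162, 216]
r6 m[J→φ4] = [5511240, 6858432]
r6 m[J→φ5] = [11022480, 15431472]
r6 m[J→φ7] = [3674160, 10287648]
r6 m[D→φ0] = [1, 1]
r6 m[M→φ4] = [1, 1]
r6 m[K→φ3] = [1, 1]
r6 m[C→φ3] = [1, 1]
r6 m[N→φ2] = [9, 4]
r6 m[N→φ8] = [6858432, 6613488]
r6 m[L→φ5] = [1, 1]
r6 m[E→φ1] = [81648, 108864]
r6 m[E→φ2] = [512, 4536]
r6 m[E→φ3] = [653184, 7715736]
r7 m[φ0→G] = [9, 8]
r7 m[φ0→D] = [61725888, 41150592]
r7 m[φ1→G] = [979776, 326592]
r7 m[φ1→E] = [64, 567]
r7 m[φ2→J] = [204120, 285768]
r7 m[φ2→N] = [6858432, 6613488]
r7 m[φ2→E] = [10206, 13608]
r7 m[φ3→K] = [61725888, 38578680]
r7 m[φ3→C] = [61725888, 54010152]
r7 m[φ3→E] = [8, 8]
r7 m[φ4→J] = [6, 9]
r7 m[φ4→M] = [61725888, 54867456]
r7 m[φ5→J] = [3, 4]
r7 m[φ5→L] = [61725888, 22044960]
r7 m[φ6→G] = [7, 2]
r7 m[φ7→J] = [9, 6]
r7 m[φ8→N] = [9, 4]
r7 m[G→φ0] = [6858432, 653184]
r7 m[G→φ1] = [63, 16]
r7 m[G→φ6] = [8817984, 2612736]
r7 m[J→φ2] = [162, 216]
r7 m[J→φ4] = [5511240, 6858432]
r7 m[J→φ5] = [11022480, 15431472]
r7 m[J→φ7] = [3674160, 10287648]
r7 m[D→φ0] = [1, 1]
r7 m[M→φ4] = [1, 1]
r7 m[K→φ3] = [1, 1]
r7 m[C→φ3] = [1, 1]
r7 m[N→φ2] = [9, 4]
r7 m[N→φ8] = [6858432, 6613488]
r7 m[L→φ5] = [1, 1]
r7 m[E→φ1] = [81648, 108864]
r7 m[E→φ2] = [512, 4536]
r7 m[E→φ3] = [653184, 7715736]
r8 m[φ0→G] = [9, 8]
r8 m[φ0→D] = [61725888, 41150592]
r8 m[φ1→G] = [979776, 326592]
r8 m[φ1→E] = [64, 567]
r8 m[φ2→J] = [204120, 285768]
r8 m[φ2→N] = [6858432, 6613488]
r8 m[φ2→E] = [10206, 13608]
r8 m[φ3→K] = [61725888, 38578680]
r8 m[φ3→C] = [61725888, 54010152]
r8 m[φ3→E] = [8, 8]
r8 m[φ4→J] = [6, 9]
r8 m[φ4→M] = [61725888, 54867456]
r8 m[φ5→J] = [3, 4]
r8 m[φ5→L] = [61725888, 22044960]
r8 m[φ6→G] = [7, 2]
r8 m[φ7→J] = [9, 6]
r8 m[φ8→N] = [9, 4]
r8 m[G→φ0] = [6858432, 653184]
r8 m[G→φ1] = [63, 16]
r8 m[G→φ6] = [8817984, 2612736]
r8 m[J→φ2] = [162, 216]
r8 m[J→φ4] = [5511240, 6858432]
r8 m[J→φ5] = [11022480, 15431472]
r8 m[J→φ7] = [3674160, 10287648]
r8 m[D→φ0] = [1, 1]
r8 m[M→φ4] = [1, 1]
r8 m[K→φ3] = [1, 1]
r8 m[C→φ3] = [1, 1]
r8 m[N→φ2] = [9, 4]
r8 m[N→φ8] = [6858432, 6613488]
r8 m[L→φ5] = [1, 1]
r8 m[E→φ1] = [81648, 108864]
r8 m[E→φ2] = [512, 4536]
r8 m[E→φ3] = [653184, 7715736]
fixed point reached at round 8
traceback from G: (G=0, J=1, D=0, M=0, K=0, C=0, N=0, L=0, E=1), score=61725888

assignment: (G=0, J=1, D=0, M=0, K=0, C=0, N=0, L=0, E=1); score = 61725888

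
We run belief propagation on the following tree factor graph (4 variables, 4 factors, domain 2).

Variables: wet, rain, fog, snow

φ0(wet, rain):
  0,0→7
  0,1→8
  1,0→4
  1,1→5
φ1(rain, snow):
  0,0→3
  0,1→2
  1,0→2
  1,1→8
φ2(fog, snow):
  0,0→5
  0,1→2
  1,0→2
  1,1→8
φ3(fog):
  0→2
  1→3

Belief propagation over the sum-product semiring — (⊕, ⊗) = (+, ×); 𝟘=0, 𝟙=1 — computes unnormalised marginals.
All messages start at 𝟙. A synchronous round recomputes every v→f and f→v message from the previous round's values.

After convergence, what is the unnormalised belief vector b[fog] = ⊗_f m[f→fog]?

b[fog] = [1094, 3378]

init: all messages = 𝟙 over 2 values
r1 m[φ0→wet] = [15, 9]
r1 m[φ0→rain] = [11, 13]
r1 m[φ1→rain] = [5, 10]
r1 m[φ1→snow] = [5, 10]
r1 m[φ2→fog] = [7, 10]
r1 m[φ2→snow] = [7, 10]
r1 m[φ3→fog] = [2, 3]
r1 m[wet→φ0] = [1, 1]
r1 m[rain→φ0] = [1, 1]
r1 m[rain→φ1] = [1, 1]
r1 m[fog→φ2] = [1, 1]
r1 m[fog→φ3] = [1, 1]
r1 m[snow→φ1] = [1, 1]
r1 m[snow→φ2] = [1, 1]
r2 m[φ0→wet] = [15, 9]
r2 m[φ0→rain] = [11, 13]
r2 m[φ1→rain] = [5, 10]
r2 m[φ1→snow] = [5, 10]
r2 m[φ2→fog] = [7, 10]
r2 m[φ2→snow] = [7, 10]
r2 m[φ3→fog] = [2, 3]
r2 m[wet→φ0] = [1, 1]
r2 m[rain→φ0] = [5, 10]
r2 m[rain→φ1] = [11, 13]
r2 m[fog→φ2] = [2, 3]
r2 m[fog→φ3] = [7, 10]
r2 m[snow→φ1] = [7, 10]
r2 m[snow→φ2] = [5, 10]
r3 m[φ0→wet] = [115, 70]
r3 m[φ0→rain] = [11, 13]
r3 m[φ1→rain] = [41, 94]
r3 m[φ1→snow] = [59, 126]
r3 m[φ2→fog] = [45, 90]
r3 m[φ2→snow] = [16, 28]
r3 m[φ3→fog] = [2, 3]
r3 m[wet→φ0] = [1, 1]
r3 m[rain→φ0] = [5, 10]
r3 m[rain→φ1] = [11, 13]
r3 m[fog→φ2] = [2, 3]
r3 m[fog→φ3] = [7, 10]
r3 m[snow→φ1] = [7, 10]
r3 m[snow→φ2] = [5, 10]
r4 m[φ0→wet] = [115, 70]
r4 m[φ0→rain] = [11, 13]
r4 m[φ1→rain] = [41, 94]
r4 m[φ1→snow] = [59, 126]
r4 m[φ2→fog] = [45, 90]
r4 m[φ2→snow] = [16, 28]
r4 m[φ3→fog] = [2, 3]
r4 m[wet→φ0] = [1, 1]
r4 m[rain→φ0] = [41, 94]
r4 m[rain→φ1] = [11, 13]
r4 m[fog→φ2] = [2, 3]
r4 m[fog→φ3] = [45, 90]
r4 m[snow→φ1] = [16, 28]
r4 m[snow→φ2] = [59, 126]
r5 m[φ0→wet] = [1039, 634]
r5 m[φ0→rain] = [11, 13]
r5 m[φ1→rain] = [104, 256]
r5 m[φ1→snow] = [59, 126]
r5 m[φ2→fog] = [547, 1126]
r5 m[φ2→snow] = [16, 28]
r5 m[φ3→fog] = [2, 3]
r5 m[wet→φ0] = [1, 1]
r5 m[rain→φ0] = [41, 94]
r5 m[rain→φ1] = [11, 13]
r5 m[fog→φ2] = [2, 3]
r5 m[fog→φ3] = [45, 90]
r5 m[snow→φ1] = [16, 28]
r5 m[snow→φ2] = [59, 126]
r6 m[φ0→wet] = [1039, 634]
r6 m[φ0→rain] = [11, 13]
r6 m[φ1→rain] = [104, 256]
r6 m[φ1→snow] = [59, 126]
r6 m[φ2→fog] = [547, 1126]
r6 m[φ2→snow] = [16, 28]
r6 m[φ3→fog] = [2, 3]
r6 m[wet→φ0] = [1, 1]
r6 m[rain→φ0] = [104, 256]
r6 m[rain→φ1] = [11, 13]
r6 m[fog→φ2] = [2, 3]
r6 m[fog→φ3] = [547, 1126]
r6 m[snow→φ1] = [16, 28]
r6 m[snow→φ2] = [59, 126]
r7 m[φ0→wet] = [2776, 1696]
r7 m[φ0→rain] = [11, 13]
r7 m[φ1→rain] = [104, 256]
r7 m[φ1→snow] = [59, 126]
r7 m[φ2→fog] = [547, 1126]
r7 m[φ2→snow] = [16, 28]
r7 m[φ3→fog] = [2, 3]
r7 m[wet→φ0] = [1, 1]
r7 m[rain→φ0] = [104, 256]
r7 m[rain→φ1] = [11, 13]
r7 m[fog→φ2] = [2, 3]
r7 m[fog→φ3] = [547, 1126]
r7 m[snow→φ1] = [16, 28]
r7 m[snow→φ2] = [59, 126]
r8 m[φ0→wet] = [2776, 1696]
r8 m[φ0→rain] = [11, 13]
r8 m[φ1→rain] = [104, 256]
r8 m[φ1→snow] = [59, 126]
r8 m[φ2→fog] = [547, 1126]
r8 m[φ2→snow] = [16, 28]
r8 m[φ3→fog] = [2, 3]
r8 m[wet→φ0] = [1, 1]
r8 m[rain→φ0] = [104, 256]
r8 m[rain→φ1] = [11, 13]
r8 m[fog→φ2] = [2, 3]
r8 m[fog→φ3] = [547, 1126]
r8 m[snow→φ1] = [16, 28]
r8 m[snow→φ2] = [59, 126]
fixed point reached at round 8
b[fog] = ⊗ incoming = [1094, 3378]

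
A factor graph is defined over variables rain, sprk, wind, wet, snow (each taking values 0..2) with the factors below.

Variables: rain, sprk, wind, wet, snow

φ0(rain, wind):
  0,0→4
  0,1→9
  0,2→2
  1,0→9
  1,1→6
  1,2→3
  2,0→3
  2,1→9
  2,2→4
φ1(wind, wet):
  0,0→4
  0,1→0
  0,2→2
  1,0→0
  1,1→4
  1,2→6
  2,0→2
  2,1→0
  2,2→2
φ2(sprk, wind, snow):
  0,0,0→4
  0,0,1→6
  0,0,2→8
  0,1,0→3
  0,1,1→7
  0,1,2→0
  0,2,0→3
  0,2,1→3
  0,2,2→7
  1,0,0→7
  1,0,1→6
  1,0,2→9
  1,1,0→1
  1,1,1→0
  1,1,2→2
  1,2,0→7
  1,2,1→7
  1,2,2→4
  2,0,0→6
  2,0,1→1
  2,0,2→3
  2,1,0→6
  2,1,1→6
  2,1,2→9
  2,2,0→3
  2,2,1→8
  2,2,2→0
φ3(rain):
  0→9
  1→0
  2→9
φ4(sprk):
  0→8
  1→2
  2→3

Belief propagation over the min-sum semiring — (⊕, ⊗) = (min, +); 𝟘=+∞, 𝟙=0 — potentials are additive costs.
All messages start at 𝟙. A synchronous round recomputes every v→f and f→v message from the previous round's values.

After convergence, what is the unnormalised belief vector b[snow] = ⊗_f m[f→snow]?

b[snow] = [9, 8, 6]

init: all messages = 𝟙 over 3 values
r1 m[φ0→rain] = [2, 3, 3]
r1 m[φ0→wind] = [3, 6, 2]
r1 m[φ1→wind] = [0, 0, 0]
r1 m[φ1→wet] = [0, 0, 2]
r1 m[φ2→sprk] = [0, 0, 0]
r1 m[φ2→wind] = [1, 0, 0]
r1 m[φ2→snow] = [1, 0, 0]
r1 m[φ3→rain] = [9, 0, 9]
r1 m[φ4→sprk] = [8, 2, 3]
r1 m[rain→φ0] = [0, 0, 0]
r1 m[rain→φ3] = [0, 0, 0]
r1 m[sprk→φ2] = [0, 0, 0]
r1 m[sprk→φ4] = [0, 0, 0]
r1 m[wind→φ0] = [0, 0, 0]
r1 m[wind→φ1] = [0, 0, 0]
r1 m[wind→φ2] = [0, 0, 0]
r1 m[wet→φ1] = [0, 0, 0]
r1 m[snow→φ2] = [0, 0, 0]
r2 m[φ0→rain] = [2, 3, 3]
r2 m[φ0→wind] = [3, 6, 2]
r2 m[φ1→wind] = [0, 0, 0]
r2 m[φ1→wet] = [0, 0, 2]
r2 m[φ2→sprk] = [0, 0, 0]
r2 m[φ2→wind] = [1, 0, 0]
r2 m[φ2→snow] = [1, 0, 0]
r2 m[φ3→rain] = [9, 0, 9]
r2 m[φ4→sprk] = [8, 2, 3]
r2 m[rain→φ0] = [9, 0, 9]
r2 m[rain→φ3] = [2, 3, 3]
r2 m[sprk→φ2] = [8, 2, 3]
r2 m[sprk→φ4] = [0, 0, 0]
r2 m[wind→φ0] = [1, 0, 0]
r2 m[wind→φ1] = [4, 6, 2]
r2 m[wind→φ2] = [3, 6, 2]
r2 m[wet→φ1] = [0, 0, 0]
r2 m[snow→φ2] = [0, 0, 0]
r3 m[φ0→rain] = [2, 3, 4]
r3 m[φ0→wind] = [9, 6, 3]
r3 m[φ1→wind] = [0, 0, 0]
r3 m[φ1→wet] = [4, 2, 4]
r3 m[φ2→sprk] = [5, 6, 2]
r3 m[φ2→wind] = [4, 2, 3]
r3 m[φ2→snow] = [8, 7, 5]
r3 m[φ3→rain] = [9, 0, 9]
r3 m[φ4→sprk] = [8, 2, 3]
r3 m[rain→φ0] = [9, 0, 9]
r3 m[rain→φ3] = [2, 3, 3]
r3 m[sprk→φ2] = [8, 2, 3]
r3 m[sprk→φ4] = [0, 0, 0]
r3 m[wind→φ0] = [1, 0, 0]
r3 m[wind→φ1] = [4, 6, 2]
r3 m[wind→φ2] = [3, 6, 2]
r3 m[wet→φ1] = [0, 0, 0]
r3 m[snow→φ2] = [0, 0, 0]
r4 m[φ0→rain] = [2, 3, 4]
r4 m[φ0→wind] = [9, 6, 3]
r4 m[φ1→wind] = [0, 0, 0]
r4 m[φ1→wet] = [4, 2, 4]
r4 m[φ2→sprk] = [5, 6, 2]
r4 m[φ2→wind] = [4, 2, 3]
r4 m[φ2→snow] = [8, 7, 5]
r4 m[φ3→rain] = [9, 0, 9]
r4 m[φ4→sprk] = [8, 2, 3]
r4 m[rain→φ0] = [9, 0, 9]
r4 m[rain→φ3] = [2, 3, 4]
r4 m[sprk→φ2] = [8, 2, 3]
r4 m[sprk→φ4] = [5, 6, 2]
r4 m[wind→φ0] = [4, 2, 3]
r4 m[wind→φ1] = [13, 8, 6]
r4 m[wind→φ2] = [9, 6, 3]
r4 m[wet→φ1] = [0, 0, 0]
r4 m[snow→φ2] = [0, 0, 0]
r5 m[φ0→rain] = [5, 6, 7]
r5 m[φ0→wind] = [9, 6, 3]
r5 m[φ1→wind] = [0, 0, 0]
r5 m[φ1→wet] = [8, 6, 8]
r5 m[φ2→sprk] = [6, 6, 3]
r5 m[φ2→wind] = [4, 2, 3]
r5 m[φ2→snow] = [9, 8, 6]
r5 m[φ3→rain] = [9, 0, 9]
r5 m[φ4→sprk] = [8, 2, 3]
r5 m[rain→φ0] = [9, 0, 9]
r5 m[rain→φ3] = [2, 3, 4]
r5 m[sprk→φ2] = [8, 2, 3]
r5 m[sprk→φ4] = [5, 6, 2]
r5 m[wind→φ0] = [4, 2, 3]
r5 m[wind→φ1] = [13, 8, 6]
r5 m[wind→φ2] = [9, 6, 3]
r5 m[wet→φ1] = [0, 0, 0]
r5 m[snow→φ2] = [0, 0, 0]
r6 m[φ0→rain] = [5, 6, 7]
r6 m[φ0→wind] = [9, 6, 3]
r6 m[φ1→wind] = [0, 0, 0]
r6 m[φ1→wet] = [8, 6, 8]
r6 m[φ2→sprk] = [6, 6, 3]
r6 m[φ2→wind] = [4, 2, 3]
r6 m[φ2→snow] = [9, 8, 6]
r6 m[φ3→rain] = [9, 0, 9]
r6 m[φ4→sprk] = [8, 2, 3]
r6 m[rain→φ0] = [9, 0, 9]
r6 m[rain→φ3] = [5, 6, 7]
r6 m[sprk→φ2] = [8, 2, 3]
r6 m[sprk→φ4] = [6, 6, 3]
r6 m[wind→φ0] = [4, 2, 3]
r6 m[wind→φ1] = [13, 8, 6]
r6 m[wind→φ2] = [9, 6, 3]
r6 m[wet→φ1] = [0, 0, 0]
r6 m[snow→φ2] = [0, 0, 0]
r7 m[φ0→rain] = [5, 6, 7]
r7 m[φ0→wind] = [9, 6, 3]
r7 m[φ1→wind] = [0, 0, 0]
r7 m[φ1→wet] = [8, 6, 8]
r7 m[φ2→sprk] = [6, 6, 3]
r7 m[φ2→wind] = [4, 2, 3]
r7 m[φ2→snow] = [9, 8, 6]
r7 m[φ3→rain] = [9, 0, 9]
r7 m[φ4→sprk] = [8, 2, 3]
r7 m[rain→φ0] = [9, 0, 9]
r7 m[rain→φ3] = [5, 6, 7]
r7 m[sprk→φ2] = [8, 2, 3]
r7 m[sprk→φ4] = [6, 6, 3]
r7 m[wind→φ0] = [4, 2, 3]
r7 m[wind→φ1] = [13, 8, 6]
r7 m[wind→φ2] = [9, 6, 3]
r7 m[wet→φ1] = [0, 0, 0]
r7 m[snow→φ2] = [0, 0, 0]
fixed point reached at round 7
b[snow] = ⊗ incoming = [9, 8, 6]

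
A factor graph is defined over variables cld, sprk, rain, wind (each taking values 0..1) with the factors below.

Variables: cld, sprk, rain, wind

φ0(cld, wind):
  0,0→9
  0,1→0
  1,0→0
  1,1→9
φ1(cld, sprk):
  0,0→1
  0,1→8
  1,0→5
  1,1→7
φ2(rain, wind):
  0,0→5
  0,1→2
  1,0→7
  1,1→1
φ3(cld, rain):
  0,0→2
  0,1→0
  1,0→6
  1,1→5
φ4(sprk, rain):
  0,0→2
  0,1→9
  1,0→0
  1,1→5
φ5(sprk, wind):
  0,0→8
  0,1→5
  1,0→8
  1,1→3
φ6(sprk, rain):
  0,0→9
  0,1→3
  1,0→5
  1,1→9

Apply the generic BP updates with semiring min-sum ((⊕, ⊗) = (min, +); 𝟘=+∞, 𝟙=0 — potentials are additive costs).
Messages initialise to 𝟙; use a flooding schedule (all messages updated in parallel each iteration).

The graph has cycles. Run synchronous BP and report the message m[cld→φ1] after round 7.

message @ round 7 = [53, 63]

init: all messages = 𝟙 over 2 values
r1 m[φ0→cld] = [0, 0]
r1 m[φ0→wind] = [0, 0]
r1 m[φ1→cld] = [1, 5]
r1 m[φ1→sprk] = [1, 7]
r1 m[φ2→rain] = [2, 1]
r1 m[φ2→wind] = [5, 1]
r1 m[φ3→cld] = [0, 5]
r1 m[φ3→rain] = [2, 0]
r1 m[φ4→sprk] = [2, 0]
r1 m[φ4→rain] = [0, 5]
r1 m[φ5→sprk] = [5, 3]
r1 m[φ5→wind] = [8, 3]
r1 m[φ6→sprk] = [3, 5]
r1 m[φ6→rain] = [5, 3]
r1 m[cld→φ0] = [0, 0]
r1 m[cld→φ1] = [0, 0]
r1 m[cld→φ3] = [0, 0]
r1 m[sprk→φ1] = [0, 0]
r1 m[sprk→φ4] = [0, 0]
r1 m[sprk→φ5] = [0, 0]
r1 m[sprk→φ6] = [0, 0]
r1 m[rain→φ2] = [0, 0]
r1 m[rain→φ3] = [0, 0]
r1 m[rain→φ4] = [0, 0]
r1 m[rain→φ6] = [0, 0]
r1 m[wind→φ0] = [0, 0]
r1 m[wind→φ2] = [0, 0]
r1 m[wind→φ5] = [0, 0]
r2 m[φ0→cld] = [0, 0]
r2 m[φ0→wind] = [0, 0]
r2 m[φ1→cld] = [1, 5]
r2 m[φ1→sprk] = [1, 7]
r2 m[φ2→rain] = [2, 1]
r2 m[φ2→wind] = [5, 1]
r2 m[φ3→cld] = [0, 5]
r2 m[φ3→rain] = [2, 0]
r2 m[φ4→sprk] = [2, 0]
r2 m[φ4→rain] = [0, 5]
r2 m[φ5→sprk] = [5, 3]
r2 m[φ5→wind] = [8, 3]
r2 m[φ6→sprk] = [3, 5]
r2 m[φ6→rain] = [5, 3]
r2 m[cld→φ0] = [1, 10]
r2 m[cld→φ1] = [0, 5]
r2 m[cld→φ3] = [1, 5]
r2 m[sprk→φ1] = [10, 8]
r2 m[sprk→φ4] = [9, 15]
r2 m[sprk→φ5] = [6, 12]
r2 m[sprk→φ6] = [8, 10]
r2 m[rain→φ2] = [7, 8]
r2 m[rain→φ3] = [7, 9]
r2 m[rain→φ4] = [9, 4]
r2 m[rain→φ6] = [4, 6]
r2 m[wind→φ0] = [13, 4]
r2 m[wind→φ2] = [8, 3]
r2 m[wind→φ5] = [5, 1]
r3 m[φ0→cld] = [4, 13]
r3 m[φ0→wind] = [10, 1]
r3 m[φ1→cld] = [11, 15]
r3 m[φ1→sprk] = [1, 8]
r3 m[φ2→rain] = [5, 4]
r3 m[φ2→wind] = [12, 9]
r3 m[φ3→cld] = [9, 13]
r3 m[φ3→rain] = [3, 1]
r3 m[φ4→sprk] = [11, 9]
r3 m[φ4→rain] = [11, 18]
r3 m[φ5→sprk] = [6, 4]
r3 m[φ5→wind] = [14, 11]
r3 m[φ6→sprk] = [9, 9]
r3 m[φ6→rain] = [15, 11]
r3 m[cld→φ0] = [1, 10]
r3 m[cld→φ1] = [0, 5]
r3 m[cld→φ3] = [1, 5]
r3 m[sprk→φ1] = [10, 8]
r3 m[sprk→φ4] = [9, 15]
r3 m[sprk→φ5] = [6, 12]
r3 m[sprk→φ6] = [8, 10]
r3 m[rain→φ2] = [7, 8]
r3 m[rain→φ3] = [7, 9]
r3 m[rain→φ4] = [9, 4]
r3 m[rain→φ6] = [4, 6]
r3 m[wind→φ0] = [13, 4]
r3 m[wind→φ2] = [8, 3]
r3 m[wind→φ5] = [5, 1]
r4 m[φ0→cld] = [4, 13]
r4 m[φ0→wind] = [10, 1]
r4 m[φ1→cld] = [11, 15]
r4 m[φ1→sprk] = [1, 8]
r4 m[φ2→rain] = [5, 4]
r4 m[φ2→wind] = [12, 9]
r4 m[φ3→cld] = [9, 13]
r4 m[φ3→rain] = [3, 1]
r4 m[φ4→sprk] = [11, 9]
r4 m[φ4→rain] = [11, 18]
r4 m[φ5→sprk] = [6, 4]
r4 m[φ5→wind] = [14, 11]
r4 m[φ6→sprk] = [9, 9]
r4 m[φ6→rain] = [15, 11]
r4 m[cld→φ0] = [20, 28]
r4 m[cld→φ1] = [13, 26]
r4 m[cld→φ3] = [15, 28]
r4 m[sprk→φ1] = [26, 22]
r4 m[sprk→φ4] = [16, 21]
r4 m[sprk→φ5] = [21, 26]
r4 m[sprk→φ6] = [18, 21]
r4 m[rain→φ2] = [29, 30]
r4 m[rain→φ3] = [31, 33]
r4 m[rain→φ4] = [23, 16]
r4 m[rain→φ6] = [19, 23]
r4 m[wind→φ0] = [26, 20]
r4 m[wind→φ2] = [24, 12]
r4 m[wind→φ5] = [22, 10]
r5 m[φ0→cld] = [20, 26]
r5 m[φ0→wind] = [28, 20]
r5 m[φ1→cld] = [27, 29]
r5 m[φ1→sprk] = [14, 21]
r5 m[φ2→rain] = [14, 13]
r5 m[φ2→wind] = [34, 31]
r5 m[φ3→cld] = [33, 37]
r5 m[φ3→rain] = [17, 15]
r5 m[φ4→sprk] = [25, 21]
r5 m[φ4→rain] = [18, 25]
r5 m[φ5→sprk] = [15, 13]
r5 m[φ5→wind] = [29, 26]
r5 m[φ6→sprk] = [26, 24]
r5 m[φ6→rain] = [26, 21]
r5 m[cld→φ0] = [20, 28]
r5 m[cld→φ1] = [13, 26]
r5 m[cld→φ3] = [15, 28]
r5 m[sprk→φ1] = [26, 22]
r5 m[sprk→φ4] = [16, 21]
r5 m[sprk→φ5] = [21, 26]
r5 m[sprk→φ6] = [18, 21]
r5 m[rain→φ2] = [29, 30]
r5 m[rain→φ3] = [31, 33]
r5 m[rain→φ4] = [23, 16]
r5 m[rain→φ6] = [19, 23]
r5 m[wind→φ0] = [26, 20]
r5 m[wind→φ2] = [24, 12]
r5 m[wind→φ5] = [22, 10]
r6 m[φ0→cld] = [20, 26]
r6 m[φ0→wind] = [28, 20]
r6 m[φ1→cld] = [27, 29]
r6 m[φ1→sprk] = [14, 21]
r6 m[φ2→rain] = [14, 13]
r6 m[φ2→wind] = [34, 31]
r6 m[φ3→cld] = [33, 37]
r6 m[φ3→rain] = [17, 15]
r6 m[φ4→sprk] = [25, 21]
r6 m[φ4→rain] = [18, 25]
r6 m[φ5→sprk] = [15, 13]
r6 m[φ5→wind] = [29, 26]
r6 m[φ6→sprk] = [26, 24]
r6 m[φ6→rain] = [26, 21]
r6 m[cld→φ0] = [60, 66]
r6 m[cld→φ1] = [53, 63]
r6 m[cld→φ3] = [47, 55]
r6 m[sprk→φ1] = [66, 58]
r6 m[sprk→φ4] = [55, 58]
r6 m[sprk→φ5] = [65, 66]
r6 m[sprk→φ6] = [54, 55]
r6 m[rain→φ2] = [61, 61]
r6 m[rain→φ3] = [58, 59]
r6 m[rain→φ4] = [57, 49]
r6 m[rain→φ6] = [49, 53]
r6 m[wind→φ0] = [63, 57]
r6 m[wind→φ2] = [57, 46]
r6 m[wind→φ5] = [62, 51]
r7 m[φ0→cld] = [57, 63]
r7 m[φ0→wind] = [66, 60]
r7 m[φ1→cld] = [66, 65]
r7 m[φ1→sprk] = [54, 61]
r7 m[φ2→rain] = [48, 47]
r7 m[φ2→wind] = [66, 62]
r7 m[φ3→cld] = [59, 64]
r7 m[φ3→rain] = [49, 47]
r7 m[φ4→sprk] = [58, 54]
r7 m[φ4→rain] = [57, 63]
r7 m[φ5→sprk] = [56, 54]
r7 m[φ5→wind] = [73, 69]
r7 m[φ6→sprk] = [56, 54]
r7 m[φ6→rain] = [60, 57]
r7 m[cld→φ0] = [60, 66]
r7 m[cld→φ1] = [53, 63]
r7 m[cld→φ3] = [47, 55]
r7 m[sprk→φ1] = [66, 58]
r7 m[sprk→φ4] = [55, 58]
r7 m[sprk→φ5] = [65, 66]
r7 m[sprk→φ6] = [54, 55]
r7 m[rain→φ2] = [61, 61]
r7 m[rain→φ3] = [58, 59]
r7 m[rain→φ4] = [57, 49]
r7 m[rain→φ6] = [49, 53]
r7 m[wind→φ0] = [63, 57]
r7 m[wind→φ2] = [57, 46]
r7 m[wind→φ5] = [62, 51]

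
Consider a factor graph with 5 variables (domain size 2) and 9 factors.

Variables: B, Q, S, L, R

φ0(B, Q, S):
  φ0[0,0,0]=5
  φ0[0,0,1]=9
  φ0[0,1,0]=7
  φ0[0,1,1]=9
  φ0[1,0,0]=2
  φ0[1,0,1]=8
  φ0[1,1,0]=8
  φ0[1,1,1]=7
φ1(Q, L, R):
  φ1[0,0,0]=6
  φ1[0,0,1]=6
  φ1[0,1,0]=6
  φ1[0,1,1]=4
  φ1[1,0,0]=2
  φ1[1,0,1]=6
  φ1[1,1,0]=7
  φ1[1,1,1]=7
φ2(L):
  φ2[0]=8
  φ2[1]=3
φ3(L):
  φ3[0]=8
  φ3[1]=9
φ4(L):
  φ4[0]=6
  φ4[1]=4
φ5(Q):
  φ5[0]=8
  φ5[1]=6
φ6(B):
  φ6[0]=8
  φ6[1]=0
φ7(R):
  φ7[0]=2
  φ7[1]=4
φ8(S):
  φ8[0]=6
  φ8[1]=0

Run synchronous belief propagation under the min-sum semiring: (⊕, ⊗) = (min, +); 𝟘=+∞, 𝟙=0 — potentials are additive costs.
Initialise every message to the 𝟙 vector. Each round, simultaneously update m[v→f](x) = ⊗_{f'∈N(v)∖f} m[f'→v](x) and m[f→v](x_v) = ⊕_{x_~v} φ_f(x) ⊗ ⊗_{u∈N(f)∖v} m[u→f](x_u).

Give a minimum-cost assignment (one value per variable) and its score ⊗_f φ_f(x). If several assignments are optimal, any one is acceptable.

assignment: (B=1, Q=1, S=1, L=1, R=0); score = 38

init: all messages = 𝟙 over 2 values
r1 m[φ0→B] = [5, 2]
r1 m[φ0→Q] = [2, 7]
r1 m[φ0→S] = [2, 7]
r1 m[φ1→Q] = [4, 2]
r1 m[φ1→L] = [2, 4]
r1 m[φ1→R] = [2, 4]
r1 m[φ2→L] = [8, 3]
r1 m[φ3→L] = [8, 9]
r1 m[φ4→L] = [6, 4]
r1 m[φ5→Q] = [8, 6]
r1 m[φ6→B] = [8, 0]
r1 m[φ7→R] = [2, 4]
r1 m[φ8→S] = [6, 0]
r1 m[B→φ0] = [0, 0]
r1 m[B→φ6] = [0, 0]
r1 m[Q→φ0] = [0, 0]
r1 m[Q→φ1] = [0, 0]
r1 m[Q→φ5] = [0, 0]
r1 m[S→φ0] = [0, 0]
r1 m[S→φ8] = [0, 0]
r1 m[L→φ1] = [0, 0]
r1 m[L→φ2] = [0, 0]
r1 m[L→φ3] = [0, 0]
r1 m[L→φ4] = [0, 0]
r1 m[R→φ1] = [0, 0]
r1 m[R→φ7] = [0, 0]
r2 m[φ0→B] = [5, 2]
r2 m[φ0→Q] = [2, 7]
r2 m[φ0→S] = [2, 7]
r2 m[φ1→Q] = [4, 2]
r2 m[φ1→L] = [2, 4]
r2 m[φ1→R] = [2, 4]
r2 m[φ2→L] = [8, 3]
r2 m[φ3→L] = [8, 9]
r2 m[φ4→L] = [6, 4]
r2 m[φ5→Q] = [8, 6]
r2 m[φ6→B] = [8, 0]
r2 m[φ7→R] = [2, 4]
r2 m[φ8→S] = [6, 0]
r2 m[B→φ0] = [8, 0]
r2 m[B→φ6] = [5, 2]
r2 m[Q→φ0] = [12, 8]
r2 m[Q→φ1] = [10, 13]
r2 m[Q→φ5] = [6, 9]
r2 m[S→φ0] = [6, 0]
r2 m[S→φ8] = [2, 7]
r2 m[L→φ1] = [22, 16]
r2 m[L→φ2] = [16, 17]
r2 m[L→φ3] = [16, 11]
r2 m[L→φ4] = [18, 16]
r2 m[R→φ1] = [2, 4]
r2 m[R→φ7] = [2, 4]
r3 m[φ0→B] = [17, 15]
r3 m[φ0→Q] = [8, 7]
r3 m[φ0→S] = [14, 15]
r3 m[φ1→Q] = [24, 25]
r3 m[φ1→L] = [17, 18]
r3 m[φ1→R] = [32, 30]
r3 m[φ2→L] = [8, 3]
r3 m[φ3→L] = [8, 9]
r3 m[φ4→L] = [6, 4]
r3 m[φ5→Q] = [8, 6]
r3 m[φ6→B] = [8, 0]
r3 m[φ7→R] = [2, 4]
r3 m[φ8→S] = [6, 0]
r3 m[B→φ0] = [8, 0]
r3 m[B→φ6] = [5, 2]
r3 m[Q→φ0] = [12, 8]
r3 m[Q→φ1] = [10, 13]
r3 m[Q→φ5] = [6, 9]
r3 m[S→φ0] = [6, 0]
r3 m[S→φ8] = [2, 7]
r3 m[L→φ1] = [22, 16]
r3 m[L→φ2] = [16, 17]
r3 m[L→φ3] = [16, 11]
r3 m[L→φ4] = [18, 16]
r3 m[R→φ1] = [2, 4]
r3 m[R→φ7] = [2, 4]
r4 m[φ0→B] = [17, 15]
r4 m[φ0→Q] = [8, 7]
r4 m[φ0→S] = [14, 15]
r4 m[φ1→Q] = [24, 25]
r4 m[φ1→L] = [17, 18]
r4 m[φ1→R] = [32, 30]
r4 m[φ2→L] = [8, 3]
r4 m[φ3→L] = [8, 9]
r4 m[φ4→L] = [6, 4]
r4 m[φ5→Q] = [8, 6]
r4 m[φ6→B] = [8, 0]
r4 m[φ7→R] = [2, 4]
r4 m[φ8→S] = [6, 0]
r4 m[B→φ0] = [8, 0]
r4 m[B→φ6] = [17, 15]
r4 m[Q→φ0] = [32, 31]
r4 m[Q→φ1] = [16, 13]
r4 m[Q→φ5] = [32, 32]
r4 m[S→φ0] = [6, 0]
r4 m[S→φ8] = [14, 15]
r4 m[L→φ1] = [22, 16]
r4 m[L→φ2] = [31, 31]
r4 m[L→φ3] = [31, 25]
r4 m[L→φ4] = [33, 30]
r4 m[R→φ1] = [2, 4]
r4 m[R→φ7] = [32, 30]
r5 m[φ0→B] = [40, 38]
r5 m[φ0→Q] = [8, 7]
r5 m[φ0→S] = [34, 38]
r5 m[φ1→Q] = [24, 25]
r5 m[φ1→L] = [17, 22]
r5 m[φ1→R] = [36, 36]
r5 m[φ2→L] = [8, 3]
r5 m[φ3→L] = [8, 9]
r5 m[φ4→L] = [6, 4]
r5 m[φ5→Q] = [8, 6]
r5 m[φ6→B] = [8, 0]
r5 m[φ7→R] = [2, 4]
r5 m[φ8→S] = [6, 0]
r5 m[B→φ0] = [8, 0]
r5 m[B→φ6] = [17, 15]
r5 m[Q→φ0] = [32, 31]
r5 m[Q→φ1] = [16, 13]
r5 m[Q→φ5] = [32, 32]
r5 m[S→φ0] = [6, 0]
r5 m[S→φ8] = [14, 15]
r5 m[L→φ1] = [22, 16]
r5 m[L→φ2] = [31, 31]
r5 m[L→φ3] = [31, 25]
r5 m[L→φ4] = [33, 30]
r5 m[R→φ1] = [2, 4]
r5 m[R→φ7] = [32, 30]
r6 m[φ0→B] = [40, 38]
r6 m[φ0→Q] = [8, 7]
r6 m[φ0→S] = [34, 38]
r6 m[φ1→Q] = [24, 25]
r6 m[φ1→L] = [17, 22]
r6 m[φ1→R] = [36, 36]
r6 m[φ2→L] = [8, 3]
r6 m[φ3→L] = [8, 9]
r6 m[φ4→L] = [6, 4]
r6 m[φ5→Q] = [8, 6]
r6 m[φ6→B] = [8, 0]
r6 m[φ7→R] = [2, 4]
r6 m[φ8→S] = [6, 0]
r6 m[B→φ0] = [8, 0]
r6 m[B→φ6] = [40, 38]
r6 m[Q→φ0] = [32, 31]
r6 m[Q→φ1] = [16, 13]
r6 m[Q→φ5] = [32, 32]
r6 m[S→φ0] = [6, 0]
r6 m[S→φ8] = [34, 38]
r6 m[L→φ1] = [22, 16]
r6 m[L→φ2] = [31, 35]
r6 m[L→φ3] = [31, 29]
r6 m[L→φ4] = [33, 34]
r6 m[R→φ1] = [2, 4]
r6 m[R→φ7] = [36, 36]
r7 m[φ0→B] = [40, 38]
r7 m[φ0→Q] = [8, 7]
r7 m[φ0→S] = [34, 38]
r7 m[φ1→Q] = [24, 25]
r7 m[φ1→L] = [17, 22]
r7 m[φ1→R] = [36, 36]
r7 m[φ2→L] = [8, 3]
r7 m[φ3→L] = [8, 9]
r7 m[φ4→L] = [6, 4]
r7 m[φ5→Q] = [8, 6]
r7 m[φ6→B] = [8, 0]
r7 m[φ7→R] = [2, 4]
r7 m[φ8→S] = [6, 0]
r7 m[B→φ0] = [8, 0]
r7 m[B→φ6] = [40, 38]
r7 m[Q→φ0] = [32, 31]
r7 m[Q→φ1] = [16, 13]
r7 m[Q→φ5] = [32, 32]
r7 m[S→φ0] = [6, 0]
r7 m[S→φ8] = [34, 38]
r7 m[L→φ1] = [22, 16]
r7 m[L→φ2] = [31, 35]
r7 m[L→φ3] = [31, 29]
r7 m[L→φ4] = [33, 34]
r7 m[R→φ1] = [2, 4]
r7 m[R→φ7] = [36, 36]
fixed point reached at round 7
traceback from B: (B=1, Q=1, S=1, L=1, R=0), score=38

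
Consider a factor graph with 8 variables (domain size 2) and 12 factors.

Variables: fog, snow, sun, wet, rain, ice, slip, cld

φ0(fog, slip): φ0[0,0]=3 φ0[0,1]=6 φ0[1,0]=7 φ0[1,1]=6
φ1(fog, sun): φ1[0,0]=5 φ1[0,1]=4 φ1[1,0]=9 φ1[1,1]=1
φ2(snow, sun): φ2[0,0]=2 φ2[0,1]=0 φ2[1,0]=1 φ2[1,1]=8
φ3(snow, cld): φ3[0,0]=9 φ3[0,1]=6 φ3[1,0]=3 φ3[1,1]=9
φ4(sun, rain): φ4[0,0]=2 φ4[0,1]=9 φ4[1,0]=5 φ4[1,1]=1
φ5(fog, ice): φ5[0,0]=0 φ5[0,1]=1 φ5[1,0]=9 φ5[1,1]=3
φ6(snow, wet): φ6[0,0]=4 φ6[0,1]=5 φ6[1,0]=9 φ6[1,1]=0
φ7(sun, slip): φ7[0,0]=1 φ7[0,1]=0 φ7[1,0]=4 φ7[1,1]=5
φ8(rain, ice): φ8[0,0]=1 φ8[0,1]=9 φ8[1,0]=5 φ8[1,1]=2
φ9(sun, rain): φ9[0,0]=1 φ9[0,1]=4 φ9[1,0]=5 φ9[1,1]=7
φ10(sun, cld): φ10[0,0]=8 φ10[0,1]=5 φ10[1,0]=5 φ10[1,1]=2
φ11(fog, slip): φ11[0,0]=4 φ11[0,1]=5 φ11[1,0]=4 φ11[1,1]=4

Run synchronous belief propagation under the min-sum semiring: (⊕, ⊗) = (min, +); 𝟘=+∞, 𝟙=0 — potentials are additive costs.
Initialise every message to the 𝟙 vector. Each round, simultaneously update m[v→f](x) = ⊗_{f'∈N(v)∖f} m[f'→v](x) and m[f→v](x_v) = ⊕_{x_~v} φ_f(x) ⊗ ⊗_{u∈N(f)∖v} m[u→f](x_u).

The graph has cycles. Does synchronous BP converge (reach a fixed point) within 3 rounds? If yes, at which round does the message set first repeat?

init: all messages = 𝟙 over 2 values
r1 m[φ0→fog] = [3, 6]
r1 m[φ0→slip] = [3, 6]
r1 m[φ1→fog] = [4, 1]
r1 m[φ1→sun] = [5, 1]
r1 m[φ2→snow] = [0, 1]
r1 m[φ2→sun] = [1, 0]
r1 m[φ3→snow] = [6, 3]
r1 m[φ3→cld] = [3, 6]
r1 m[φ4→sun] = [2, 1]
r1 m[φ4→rain] = [2, 1]
r1 m[φ5→fog] = [0, 3]
r1 m[φ5→ice] = [0, 1]
r1 m[φ6→snow] = [4, 0]
r1 m[φ6→wet] = [4, 0]
r1 m[φ7→sun] = [0, 4]
r1 m[φ7→slip] = [1, 0]
r1 m[φ8→rain] = [1, 2]
r1 m[φ8→ice] = [1, 2]
r1 m[φ9→sun] = [1, 5]
r1 m[φ9→rain] = [1, 4]
r1 m[φ10→sun] = [5, 2]
r1 m[φ10→cld] = [5, 2]
r1 m[φ11→fog] = [4, 4]
r1 m[φ11→slip] = [4, 4]
r1 m[fog→φ0] = [0, 0]
r1 m[fog→φ1] = [0, 0]
r1 m[fog→φ5] = [0, 0]
r1 m[fog→φ11] = [0, 0]
r1 m[snow→φ2] = [0, 0]
r1 m[snow→φ3] = [0, 0]
r1 m[snow→φ6] = [0, 0]
r1 m[sun→φ1] = [0, 0]
r1 m[sun→φ2] = [0, 0]
r1 m[sun→φ4] = [0, 0]
r1 m[sun→φ7] = [0, 0]
r1 m[sun→φ9] = [0, 0]
r1 m[sun→φ10] = [0, 0]
r1 m[wet→φ6] = [0, 0]
r1 m[rain→φ4] = [0, 0]
r1 m[rain→φ8] = [0, 0]
r1 m[rain→φ9] = [0, 0]
r1 m[ice→φ5] = [0, 0]
r1 m[ice→φ8] = [0, 0]
r1 m[slip→φ0] = [0, 0]
r1 m[slip→φ7] = [0, 0]
r1 m[slip→φ11] = [0, 0]
r1 m[cld→φ3] = [0, 0]
r1 m[cld→φ10] = [0, 0]
r2 m[φ0→fog] = [3, 6]
r2 m[φ0→slip] = [3, 6]
r2 m[φ1→fog] = [4, 1]
r2 m[φ1→sun] = [5, 1]
r2 m[φ2→snow] = [0, 1]
r2 m[φ2→sun] = [1, 0]
r2 m[φ3→snow] = [6, 3]
r2 m[φ3→cld] = [3, 6]
r2 m[φ4→sun] = [2, 1]
r2 m[φ4→rain] = [2, 1]
r2 m[φ5→fog] = [0, 3]
r2 m[φ5→ice] = [0, 1]
r2 m[φ6→snow] = [4, 0]
r2 m[φ6→wet] = [4, 0]
r2 m[φ7→sun] = [0, 4]
r2 m[φ7→slip] = [1, 0]
r2 m[φ8→rain] = [1, 2]
r2 m[φ8→ice] = [1, 2]
r2 m[φ9→sun] = [1, 5]
r2 m[φ9→rain] = [1, 4]
r2 m[φ10→sun] = [5, 2]
r2 m[φ10→cld] = [5, 2]
r2 m[φ11→fog] = [4, 4]
r2 m[φ11→slip] = [4, 4]
r2 m[fog→φ0] = [8, 8]
r2 m[fog→φ1] = [7, 13]
r2 m[fog→φ5] = [11, 11]
r2 m[fog→φ11] = [7, 10]
r2 m[snow→φ2] = [10, 3]
r2 m[snow→φ3] = [4, 1]
r2 m[snow→φ6] = [6, 4]
r2 m[sun→φ1] = [9, 12]
r2 m[sun→φ2] = [13, 13]
r2 m[sun→φ4] = [12, 12]
r2 m[sun→φ7] = [14, 9]
r2 m[sun→φ9] = [13, 8]
r2 m[sun→φ10] = [9, 11]
r2 m[wet→φ6] = [0, 0]
r2 m[rain→φ4] = [2, 6]
r2 m[rain→φ8] = [3, 5]
r2 m[rain→φ9] = [3, 3]
r2 m[ice→φ5] = [1, 2]
r2 m[ice→φ8] = [0, 1]
r2 m[slip→φ0] = [5, 4]
r2 m[slip→φ7] = [7, 10]
r2 m[slip→φ11] = [4, 6]
r2 m[cld→φ3] = [5, 2]
r2 m[cld→φ10] = [3, 6]
r3 m[φ0→fog] = [8, 10]
r3 m[φ0→slip] = [11, 14]
r3 m[φ1→fog] = [14, 13]
r3 m[φ1→sun] = [12, 11]
r3 m[φ2→snow] = [13, 14]
r3 m[φ2→sun] = [4, 10]
r3 m[φ3→snow] = [8, 8]
r3 m[φ3→cld] = [4, 10]
r3 m[φ4→sun] = [4, 7]
r3 m[φ4→rain] = [14, 13]
r3 m[φ5→fog] = [1, 5]
r3 m[φ5→ice] = [11, 12]
r3 m[φ6→snow] = [4, 0]
r3 m[φ6→wet] = [10, 4]
r3 m[φ7→sun] = [8, 11]
r3 m[φ7→slip] = [13, 14]
r3 m[φ8→rain] = [1, 3]
r3 m[φ8→ice] = [4, 7]
r3 m[φ9→sun] = [4, 8]
r3 m[φ9→rain] = [13, 15]
r3 m[φ10→sun] = [11, 8]
r3 m[φ10→cld] = [16, 13]
r3 m[φ11→fog] = [8, 8]
r3 m[φ11→slip] = [11, 12]
r3 m[fog→φ0] = [8, 8]
r3 m[fog→φ1] = [7, 13]
r3 m[fog→φ5] = [11, 11]
r3 m[fog→φ11] = [7, 10]
r3 m[snow→φ2] = [10, 3]
r3 m[snow→φ3] = [4, 1]
r3 m[snow→φ6] = [6, 4]
r3 m[sun→φ1] = [9, 12]
r3 m[sun→φ2] = [13, 13]
r3 m[sun→φ4] = [12, 12]
r3 m[sun→φ7] = [14, 9]
r3 m[sun→φ9] = [13, 8]
r3 m[sun→φ10] = [9, 11]
r3 m[wet→φ6] = [0, 0]
r3 m[rain→φ4] = [2, 6]
r3 m[rain→φ8] = [3, 5]
r3 m[rain→φ9] = [3, 3]
r3 m[ice→φ5] = [1, 2]
r3 m[ice→φ8] = [0, 1]
r3 m[slip→φ0] = [5, 4]
r3 m[slip→φ7] = [7, 10]
r3 m[slip→φ11] = [4, 6]
r3 m[cld→φ3] = [5, 2]
r3 m[cld→φ10] = [3, 6]
no fixed point within 3 rounds

NOT CONVERGED within 3 rounds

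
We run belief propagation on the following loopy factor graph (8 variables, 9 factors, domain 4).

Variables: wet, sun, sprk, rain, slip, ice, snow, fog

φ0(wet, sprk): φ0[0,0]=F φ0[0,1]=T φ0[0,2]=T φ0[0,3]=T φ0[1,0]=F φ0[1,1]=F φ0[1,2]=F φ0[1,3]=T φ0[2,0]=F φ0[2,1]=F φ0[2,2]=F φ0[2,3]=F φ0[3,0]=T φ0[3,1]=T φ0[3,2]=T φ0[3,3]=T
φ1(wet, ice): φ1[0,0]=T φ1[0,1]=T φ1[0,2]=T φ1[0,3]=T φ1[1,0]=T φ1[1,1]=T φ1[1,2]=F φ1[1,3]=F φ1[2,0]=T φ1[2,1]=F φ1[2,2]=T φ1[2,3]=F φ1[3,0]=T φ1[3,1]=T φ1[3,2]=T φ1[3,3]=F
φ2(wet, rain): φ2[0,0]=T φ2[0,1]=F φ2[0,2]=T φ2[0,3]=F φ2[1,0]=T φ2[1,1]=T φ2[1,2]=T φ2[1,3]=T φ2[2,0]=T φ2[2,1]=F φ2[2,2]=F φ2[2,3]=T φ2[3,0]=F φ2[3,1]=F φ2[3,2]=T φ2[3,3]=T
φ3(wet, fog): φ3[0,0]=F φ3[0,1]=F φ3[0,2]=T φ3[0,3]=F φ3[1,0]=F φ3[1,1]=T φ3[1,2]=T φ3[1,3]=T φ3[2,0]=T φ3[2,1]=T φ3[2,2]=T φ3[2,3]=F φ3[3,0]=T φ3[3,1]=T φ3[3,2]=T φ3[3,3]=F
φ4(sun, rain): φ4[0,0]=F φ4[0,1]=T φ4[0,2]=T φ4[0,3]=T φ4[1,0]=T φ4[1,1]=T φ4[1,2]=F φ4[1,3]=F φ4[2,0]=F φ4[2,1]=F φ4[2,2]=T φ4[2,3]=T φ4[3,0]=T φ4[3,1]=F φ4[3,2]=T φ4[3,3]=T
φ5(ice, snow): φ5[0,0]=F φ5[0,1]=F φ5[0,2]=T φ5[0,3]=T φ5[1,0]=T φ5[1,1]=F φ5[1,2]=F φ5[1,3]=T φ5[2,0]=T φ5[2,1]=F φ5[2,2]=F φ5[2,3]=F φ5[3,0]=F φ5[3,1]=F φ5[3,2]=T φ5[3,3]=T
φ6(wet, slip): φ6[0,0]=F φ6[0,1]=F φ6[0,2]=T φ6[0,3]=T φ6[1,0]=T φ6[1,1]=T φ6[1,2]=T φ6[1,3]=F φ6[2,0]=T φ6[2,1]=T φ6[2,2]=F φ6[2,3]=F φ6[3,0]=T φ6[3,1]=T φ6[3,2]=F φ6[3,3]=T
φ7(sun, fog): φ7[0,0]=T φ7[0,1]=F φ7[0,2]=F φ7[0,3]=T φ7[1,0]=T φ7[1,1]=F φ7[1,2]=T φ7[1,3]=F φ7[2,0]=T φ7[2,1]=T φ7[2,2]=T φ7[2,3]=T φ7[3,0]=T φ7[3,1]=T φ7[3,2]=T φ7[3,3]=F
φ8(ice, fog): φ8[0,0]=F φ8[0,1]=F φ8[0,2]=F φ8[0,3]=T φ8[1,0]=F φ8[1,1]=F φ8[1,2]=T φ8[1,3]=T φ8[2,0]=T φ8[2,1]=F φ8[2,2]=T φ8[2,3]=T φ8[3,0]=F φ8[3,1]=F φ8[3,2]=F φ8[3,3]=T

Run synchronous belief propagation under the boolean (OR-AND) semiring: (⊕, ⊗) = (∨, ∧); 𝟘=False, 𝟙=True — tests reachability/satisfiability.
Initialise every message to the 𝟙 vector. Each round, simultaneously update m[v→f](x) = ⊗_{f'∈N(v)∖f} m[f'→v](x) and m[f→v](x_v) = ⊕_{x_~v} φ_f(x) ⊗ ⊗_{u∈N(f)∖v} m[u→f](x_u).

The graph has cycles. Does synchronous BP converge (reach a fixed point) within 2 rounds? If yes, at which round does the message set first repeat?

NOT CONVERGED within 2 rounds

init: all messages = 𝟙 over 4 values
r1 m[φ0→wet] = [T, T, F, T]
r1 m[φ0→sprk] = [T, T, T, T]
r1 m[φ1→wet] = [T, T, T, T]
r1 m[φ1→ice] = [T, T, T, T]
r1 m[φ2→wet] = [T, T, T, T]
r1 m[φ2→rain] = [T, T, T, T]
r1 m[φ3→wet] = [T, T, T, T]
r1 m[φ3→fog] = [T, T, T, T]
r1 m[φ4→sun] = [T, T, T, T]
r1 m[φ4→rain] = [T, T, T, T]
r1 m[φ5→ice] = [T, T, T, T]
r1 m[φ5→snow] = [T, F, T, T]
r1 m[φ6→wet] = [T, T, T, T]
r1 m[φ6→slip] = [T, T, T, T]
r1 m[φ7→sun] = [T, T, T, T]
r1 m[φ7→fog] = [T, T, T, T]
r1 m[φ8→ice] = [T, T, T, T]
r1 m[φ8→fog] = [T, F, T, T]
r1 m[wet→φ0] = [T, T, T, T]
r1 m[wet→φ1] = [T, T, T, T]
r1 m[wet→φ2] = [T, T, T, T]
r1 m[wet→φ3] = [T, T, T, T]
r1 m[wet→φ6] = [T, T, T, T]
r1 m[sun→φ4] = [T, T, T, T]
r1 m[sun→φ7] = [T, T, T, T]
r1 m[sprk→φ0] = [T, T, T, T]
r1 m[rain→φ2] = [T, T, T, T]
r1 m[rain→φ4] = [T, T, T, T]
r1 m[slip→φ6] = [T, T, T, T]
r1 m[ice→φ1] = [T, T, T, T]
r1 m[ice→φ5] = [T, T, T, T]
r1 m[ice→φ8] = [T, T, T, T]
r1 m[snow→φ5] = [T, T, T, T]
r1 m[fog→φ3] = [T, T, T, T]
r1 m[fog→φ7] = [T, T, T, T]
r1 m[fog→φ8] = [T, T, T, T]
r2 m[φ0→wet] = [T, T, F, T]
r2 m[φ0→sprk] = [T, T, T, T]
r2 m[φ1→wet] = [T, T, T, T]
r2 m[φ1→ice] = [T, T, T, T]
r2 m[φ2→wet] = [T, T, T, T]
r2 m[φ2→rain] = [T, T, T, T]
r2 m[φ3→wet] = [T, T, T, T]
r2 m[φ3→fog] = [T, T, T, T]
r2 m[φ4→sun] = [T, T, T, T]
r2 m[φ4→rain] = [T, T, T, T]
r2 m[φ5→ice] = [T, T, T, T]
r2 m[φ5→snow] = [T, F, T, T]
r2 m[φ6→wet] = [T, T, T, T]
r2 m[φ6→slip] = [T, T, T, T]
r2 m[φ7→sun] = [T, T, T, T]
r2 m[φ7→fog] = [T, T, T, T]
r2 m[φ8→ice] = [T, T, T, T]
r2 m[φ8→fog] = [T, F, T, T]
r2 m[wet→φ0] = [T, T, T, T]
r2 m[wet→φ1] = [T, T, F, T]
r2 m[wet→φ2] = [T, T, F, T]
r2 m[wet→φ3] = [T, T, F, T]
r2 m[wet→φ6] = [T, T, F, T]
r2 m[sun→φ4] = [T, T, T, T]
r2 m[sun→φ7] = [T, T, T, T]
r2 m[sprk→φ0] = [T, T, T, T]
r2 m[rain→φ2] = [T, T, T, T]
r2 m[rain→φ4] = [T, T, T, T]
r2 m[slip→φ6] = [T, T, T, T]
r2 m[ice→φ1] = [T, T, T, T]
r2 m[ice→φ5] = [T, T, T, T]
r2 m[ice→φ8] = [T, T, T, T]
r2 m[snow→φ5] = [T, T, T, T]
r2 m[fog→φ3] = [T, F, T, T]
r2 m[fog→φ7] = [T, F, T, T]
r2 m[fog→φ8] = [T, T, T, T]
no fixed point within 2 rounds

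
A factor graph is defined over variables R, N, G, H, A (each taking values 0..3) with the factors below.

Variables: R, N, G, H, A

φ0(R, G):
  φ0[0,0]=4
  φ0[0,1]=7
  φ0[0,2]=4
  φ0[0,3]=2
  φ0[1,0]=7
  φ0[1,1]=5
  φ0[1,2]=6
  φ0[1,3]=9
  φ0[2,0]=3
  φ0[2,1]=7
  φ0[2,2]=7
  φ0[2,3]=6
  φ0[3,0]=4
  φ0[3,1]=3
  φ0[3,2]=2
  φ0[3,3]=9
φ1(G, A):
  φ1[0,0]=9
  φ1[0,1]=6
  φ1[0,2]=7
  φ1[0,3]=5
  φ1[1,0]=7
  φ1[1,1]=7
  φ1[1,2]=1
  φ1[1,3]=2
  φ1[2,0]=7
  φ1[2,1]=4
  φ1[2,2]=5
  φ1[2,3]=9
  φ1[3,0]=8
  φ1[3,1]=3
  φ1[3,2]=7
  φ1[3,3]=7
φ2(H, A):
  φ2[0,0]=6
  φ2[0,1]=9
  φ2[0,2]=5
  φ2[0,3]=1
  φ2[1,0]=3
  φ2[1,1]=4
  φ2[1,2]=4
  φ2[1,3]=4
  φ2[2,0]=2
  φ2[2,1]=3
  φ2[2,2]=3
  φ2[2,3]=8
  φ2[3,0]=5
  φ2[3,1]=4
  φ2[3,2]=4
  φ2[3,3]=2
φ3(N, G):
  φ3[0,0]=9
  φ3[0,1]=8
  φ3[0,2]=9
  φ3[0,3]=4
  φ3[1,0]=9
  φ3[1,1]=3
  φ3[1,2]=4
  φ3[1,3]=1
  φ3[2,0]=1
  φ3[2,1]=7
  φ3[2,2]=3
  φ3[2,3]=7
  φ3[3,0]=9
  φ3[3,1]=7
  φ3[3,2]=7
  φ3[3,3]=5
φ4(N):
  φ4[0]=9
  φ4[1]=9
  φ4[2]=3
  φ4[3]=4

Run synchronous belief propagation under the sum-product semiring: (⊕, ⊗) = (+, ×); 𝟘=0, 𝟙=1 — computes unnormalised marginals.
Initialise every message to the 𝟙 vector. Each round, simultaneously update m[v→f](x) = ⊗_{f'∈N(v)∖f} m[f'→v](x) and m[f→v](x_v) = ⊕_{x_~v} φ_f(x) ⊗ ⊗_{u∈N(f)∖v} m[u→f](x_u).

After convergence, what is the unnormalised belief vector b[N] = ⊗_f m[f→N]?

b[N] = [2135043, 1207728, 452757, 902940]

init: all messages = 𝟙 over 4 values
r1 m[φ0→R] = [17, 27, 23, 18]
r1 m[φ0→G] = [18, 22, 19, 26]
r1 m[φ1→G] = [27, 17, 25, 25]
r1 m[φ1→A] = [31, 20, 20, 23]
r1 m[φ2→H] = [21, 15, 16, 15]
r1 m[φ2→A] = [16, 20, 16, 15]
r1 m[φ3→N] = [30, 17, 18, 28]
r1 m[φ3→G] = [28, 25, 23, 17]
r1 m[φ4→N] = [9, 9, 3, 4]
r1 m[R→φ0] = [1, 1, 1, 1]
r1 m[N→φ3] = [1, 1, 1, 1]
r1 m[N→φ4] = [1, 1, 1, 1]
r1 m[G→φ0] = [1, 1, 1, 1]
r1 m[G→φ1] = [1, 1, 1, 1]
r1 m[G→φ3] = [1, 1, 1, 1]
r1 m[H→φ2] = [1, 1, 1, 1]
r1 m[A→φ1] = [1, 1, 1, 1]
r1 m[A→φ2] = [1, 1, 1, 1]
r2 m[φ0→R] = [17, 27, 23, 18]
r2 m[φ0→G] = [18, 22, 19, 26]
r2 m[φ1→G] = [27, 17, 25, 25]
r2 m[φ1→A] = [31, 20, 20, 23]
r2 m[φ2→H] = [21, 15, 16, 15]
r2 m[φ2→A] = [16, 20, 16, 15]
r2 m[φ3→N] = [30, 17, 18, 28]
r2 m[φ3→G] = [28, 25, 23, 17]
r2 m[φ4→N] = [9, 9, 3, 4]
r2 m[R→φ0] = [1, 1, 1, 1]
r2 m[N→φ3] = [9, 9, 3, 4]
r2 m[N→φ4] = [30, 17, 18, 28]
r2 m[G→φ0] = [756, 425, 575, 425]
r2 m[G→φ1] = [504, 550, 437, 442]
r2 m[G→φ3] = [486, 374, 475, 650]
r2 m[H→φ2] = [1, 1, 1, 1]
r2 m[A→φ1] = [16, 20, 16, 15]
r2 m[A→φ2] = [31, 20, 20, 23]
r3 m[φ0→R] = [9149, 14692, 11818, 9274]
r3 m[φ0→G] = [18, 22, 19, 26]
r3 m[φ1→G] = [451, 298, 407, 405]
r3 m[φ1→A] = [14981, 9948, 9357, 10647]
r3 m[φ2→H] = [489, 345, 366, 361]
r3 m[φ2→A] = [16, 20, 16, 15]
r3 m[φ3→N] = [14241, 8046, 9079, 13567]
r3 m[φ3→G] = [201, 148, 154, 86]
r3 m[φ4→N] = [9, 9, 3, 4]
r3 m[R→φ0] = [1, 1, 1, 1]
r3 m[N→φ3] = [9, 9, 3, 4]
r3 m[N→φ4] = [30, 17, 18, 28]
r3 m[G→φ0] = [756, 425, 575, 425]
r3 m[G→φ1] = [504, 550, 437, 442]
r3 m[G→φ3] = [486, 374, 475, 650]
r3 m[H→φ2] = [1, 1, 1, 1]
r3 m[A→φ1] = [16, 20, 16, 15]
r3 m[A→φ2] = [31, 20, 20, 23]
r4 m[φ0→R] = [9149, 14692, 11818, 9274]
r4 m[φ0→G] = [18, 22, 19, 26]
r4 m[φ1→G] = [451, 298, 407, 405]
r4 m[φ1→A] = [14981, 9948, 9357, 10647]
r4 m[φ2→H] = [489, 345, 366, 361]
r4 m[φ2→A] = [16, 20, 16, 15]
r4 m[φ3→N] = [14241, 8046, 9079, 13567]
r4 m[φ3→G] = [201, 148, 154, 86]
r4 m[φ4→N] = [9, 9, 3, 4]
r4 m[R→φ0] = [1, 1, 1, 1]
r4 m[N→φ3] = [9, 9, 3, 4]
r4 m[N→φ4] = [14241, 8046, 9079, 13567]
r4 m[G→φ0] = [90651, 44104, 62678, 34830]
r4 m[G→φ1] = [3618, 3256, 2926, 2236]
r4 m[G→φ3] = [8118, 6556, 7733, 10530]
r4 m[H→φ2] = [1, 1, 1, 1]
r4 m[A→φ1] = [16, 20, 16, 15]
r4 m[A→φ2] = [14981, 9948, 9357, 10647]
r5 m[φ0→R] = [991704, 1544615, 1228407, 933742]
r5 m[φ0→G] = [18, 22, 19, 26]
r5 m[φ1→G] = [451, 298, 407, 405]
r5 m[φ1→A] = [93724, 62912, 58864, 66588]
r5 m[φ2→H] = [236850, 164751, 173053, 173419]
r5 m[φ2→A] = [16, 20, 16, 15]
r5 m[φ3→N] = [237227, 134192, 150919, 225735]
r5 m[φ3→G] = [201, 148, 154, 86]
r5 m[φ4→N] = [9, 9, 3, 4]
r5 m[R→φ0] = [1, 1, 1, 1]
r5 m[N→φ3] = [9, 9, 3, 4]
r5 m[N→φ4] = [14241, 8046, 9079, 13567]
r5 m[G→φ0] = [90651, 44104, 62678, 34830]
r5 m[G→φ1] = [3618, 3256, 2926, 2236]
r5 m[G→φ3] = [8118, 6556, 7733, 10530]
r5 m[H→φ2] = [1, 1, 1, 1]
r5 m[A→φ1] = [16, 20, 16, 15]
r5 m[A→φ2] = [14981, 9948, 9357, 10647]
r6 m[φ0→R] = [991704, 1544615, 1228407, 933742]
r6 m[φ0→G] = [18, 22, 19, 26]
r6 m[φ1→G] = [451, 298, 407, 405]
r6 m[φ1→A] = [93724, 62912, 58864, 66588]
r6 m[φ2→H] = [236850, 164751, 173053, 173419]
r6 m[φ2→A] = [16, 20, 16, 15]
r6 m[φ3→N] = [237227, 134192, 150919, 225735]
r6 m[φ3→G] = [201, 148, 154, 86]
r6 m[φ4→N] = [9, 9, 3, 4]
r6 m[R→φ0] = [1, 1, 1, 1]
r6 m[N→φ3] = [9, 9, 3, 4]
r6 m[N→φ4] = [237227, 134192, 150919, 225735]
r6 m[G→φ0] = [90651, 44104, 62678, 34830]
r6 m[G→φ1] = [3618, 3256, 2926, 2236]
r6 m[G→φ3] = [8118, 6556, 7733, 10530]
r6 m[H→φ2] = [1, 1, 1, 1]
r6 m[A→φ1] = [16, 20, 16, 15]
r6 m[A→φ2] = [93724, 62912, 58864, 66588]
r7 m[φ0→R] = [991704, 1544615, 1228407, 933742]
r7 m[φ0→G] = [18, 22, 19, 26]
r7 m[φ1→G] = [451, 298, 407, 405]
r7 m[φ1→A] = [93724, 62912, 58864, 66588]
r7 m[φ2→H] = [1489460, 1034628, 1085480, 1088900]
r7 m[φ2→A] = [16, 20, 16, 15]
r7 m[φ3→N] = [237227, 134192, 150919, 225735]
r7 m[φ3→G] = [201, 148, 154, 86]
r7 m[φ4→N] = [9, 9, 3, 4]
r7 m[R→φ0] = [1, 1, 1, 1]
r7 m[N→φ3] = [9, 9, 3, 4]
r7 m[N→φ4] = [237227, 134192, 150919, 225735]
r7 m[G→φ0] = [90651, 44104, 62678, 34830]
r7 m[G→φ1] = [3618, 3256, 2926, 2236]
r7 m[G→φ3] = [8118, 6556, 7733, 10530]
r7 m[H→φ2] = [1, 1, 1, 1]
r7 m[A→φ1] = [16, 20, 16, 15]
r7 m[A→φ2] = [93724, 62912, 58864, 66588]
r8 m[φ0→R] = [991704, 1544615, 1228407, 933742]
r8 m[φ0→G] = [18, 22, 19, 26]
r8 m[φ1→G] = [451, 298, 407, 405]
r8 m[φ1→A] = [93724, 62912, 58864, 66588]
r8 m[φ2→H] = [1489460, 1034628, 1085480, 1088900]
r8 m[φ2→A] = [16, 20, 16, 15]
r8 m[φ3→N] = [237227, 134192, 150919, 225735]
r8 m[φ3→G] = [201, 148, 154, 86]
r8 m[φ4→N] = [9, 9, 3, 4]
r8 m[R→φ0] = [1, 1, 1, 1]
r8 m[N→φ3] = [9, 9, 3, 4]
r8 m[N→φ4] = [237227, 134192, 150919, 225735]
r8 m[G→φ0] = [90651, 44104, 62678, 34830]
r8 m[G→φ1] = [3618, 3256, 2926, 2236]
r8 m[G→φ3] = [8118, 6556, 7733, 10530]
r8 m[H→φ2] = [1, 1, 1, 1]
r8 m[A→φ1] = [16, 20, 16, 15]
r8 m[A→φ2] = [93724, 62912, 58864, 66588]
fixed point reached at round 8
b[N] = ⊗ incoming = [2135043, 1207728, 452757, 902940]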